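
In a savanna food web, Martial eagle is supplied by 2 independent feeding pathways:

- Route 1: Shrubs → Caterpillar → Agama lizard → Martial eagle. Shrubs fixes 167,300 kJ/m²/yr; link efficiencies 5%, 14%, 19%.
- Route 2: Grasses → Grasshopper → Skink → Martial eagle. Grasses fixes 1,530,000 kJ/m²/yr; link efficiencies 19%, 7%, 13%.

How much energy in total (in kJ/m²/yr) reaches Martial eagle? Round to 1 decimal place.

2867.9 kJ/m²/yr

Route 1: 167300 × 0.05 × 0.14 × 0.19 = 222.509 kJ/m²/yr
Route 2: 1530000 × 0.19 × 0.07 × 0.13 = 2645.37 kJ/m²/yr
Total at Martial eagle: 222.509 + 2645.37 = 2867.879 kJ/m²/yr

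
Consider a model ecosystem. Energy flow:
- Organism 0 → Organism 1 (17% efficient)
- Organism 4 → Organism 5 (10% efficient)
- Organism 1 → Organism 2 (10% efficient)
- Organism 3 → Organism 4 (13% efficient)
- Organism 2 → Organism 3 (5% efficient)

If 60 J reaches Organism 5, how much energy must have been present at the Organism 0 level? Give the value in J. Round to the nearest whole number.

Cumulative transfer efficiency: 0.17 × 0.1 × 0.05 × 0.13 × 0.1 = 0.00001105
Organism 0 energy = 60 / 0.00001105 = 5429864 J

5429864 J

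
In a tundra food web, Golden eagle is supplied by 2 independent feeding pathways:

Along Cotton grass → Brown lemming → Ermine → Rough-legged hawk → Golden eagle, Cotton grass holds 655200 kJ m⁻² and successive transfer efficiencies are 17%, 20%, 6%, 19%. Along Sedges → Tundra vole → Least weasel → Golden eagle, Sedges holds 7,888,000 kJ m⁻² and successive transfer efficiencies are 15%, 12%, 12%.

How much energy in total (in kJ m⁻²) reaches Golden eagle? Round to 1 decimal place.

17292.0 kJ m⁻²

Via Cotton grass: 655200 × 0.17 × 0.2 × 0.06 × 0.19 = 253.95552 kJ m⁻²
Via Sedges: 7888000 × 0.15 × 0.12 × 0.12 = 17038.08 kJ m⁻²
Total at Golden eagle: 253.95552 + 17038.08 = 17292.03552 kJ m⁻²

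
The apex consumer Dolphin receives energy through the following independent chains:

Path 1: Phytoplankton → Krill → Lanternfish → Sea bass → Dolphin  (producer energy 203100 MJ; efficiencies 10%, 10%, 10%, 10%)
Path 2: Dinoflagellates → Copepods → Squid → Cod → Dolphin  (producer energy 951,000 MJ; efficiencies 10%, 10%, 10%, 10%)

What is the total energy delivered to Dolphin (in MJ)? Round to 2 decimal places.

115.41 MJ

Path 1: 203100 × 0.1 × 0.1 × 0.1 × 0.1 = 20.31 MJ
Path 2: 951000 × 0.1 × 0.1 × 0.1 × 0.1 = 95.1 MJ
Total at Dolphin: 20.31 + 95.1 = 115.41 MJ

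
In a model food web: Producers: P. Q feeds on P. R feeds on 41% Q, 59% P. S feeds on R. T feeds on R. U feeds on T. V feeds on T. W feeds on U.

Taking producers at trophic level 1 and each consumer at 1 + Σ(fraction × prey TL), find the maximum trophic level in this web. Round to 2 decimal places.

5.41

Q: 1 + 1 = 2
R: 1 + (0.41×2 + 0.59×1) = 2.41
S: 1 + 2.41 = 3.41
T: 1 + 2.41 = 3.41
U: 1 + 3.41 = 4.41
V: 1 + 3.41 = 4.41
W: 1 + 4.41 = 5.41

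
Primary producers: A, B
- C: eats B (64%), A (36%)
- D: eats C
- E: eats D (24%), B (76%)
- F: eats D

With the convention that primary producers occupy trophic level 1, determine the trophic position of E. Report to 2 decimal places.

2.48

C: 1 + (0.64×1 + 0.36×1) = 2
D: 1 + 2 = 3
E: 1 + (0.24×3 + 0.76×1) = 2.48
F: 1 + 3 = 4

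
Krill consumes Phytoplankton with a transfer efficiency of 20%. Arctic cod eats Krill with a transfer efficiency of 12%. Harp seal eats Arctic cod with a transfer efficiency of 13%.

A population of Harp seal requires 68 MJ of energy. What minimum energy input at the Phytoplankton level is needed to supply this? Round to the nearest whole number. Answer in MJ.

Cumulative transfer efficiency: 0.2 × 0.12 × 0.13 = 0.00312
Phytoplankton energy = 68 / 0.00312 = 21795 MJ

21795 MJ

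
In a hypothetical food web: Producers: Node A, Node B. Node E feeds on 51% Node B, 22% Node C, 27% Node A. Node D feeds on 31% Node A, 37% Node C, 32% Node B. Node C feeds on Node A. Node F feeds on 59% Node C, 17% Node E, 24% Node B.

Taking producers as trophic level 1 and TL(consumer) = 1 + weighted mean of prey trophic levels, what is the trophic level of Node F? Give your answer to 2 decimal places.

Node C: 1 + 1 = 2
Node D: 1 + (0.31×1 + 0.37×2 + 0.32×1) = 2.37
Node E: 1 + (0.51×1 + 0.22×2 + 0.27×1) = 2.22
Node F: 1 + (0.59×2 + 0.17×2.22 + 0.24×1) = 2.7974

2.80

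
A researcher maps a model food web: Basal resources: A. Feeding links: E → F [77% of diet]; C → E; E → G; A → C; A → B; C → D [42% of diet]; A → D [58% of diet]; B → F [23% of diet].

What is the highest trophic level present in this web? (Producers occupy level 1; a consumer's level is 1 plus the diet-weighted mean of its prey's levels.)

4

B: 1 + 1 = 2
C: 1 + 1 = 2
D: 1 + (0.58×1 + 0.42×2) = 2.42
E: 1 + 2 = 3
F: 1 + (0.23×2 + 0.77×3) = 3.77
G: 1 + 3 = 4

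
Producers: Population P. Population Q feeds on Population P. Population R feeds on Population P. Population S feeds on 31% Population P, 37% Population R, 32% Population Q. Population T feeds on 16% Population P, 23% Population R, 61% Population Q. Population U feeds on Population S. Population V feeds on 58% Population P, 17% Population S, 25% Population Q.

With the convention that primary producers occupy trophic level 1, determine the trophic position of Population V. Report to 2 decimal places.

2.54

Population Q: 1 + 1 = 2
Population R: 1 + 1 = 2
Population S: 1 + (0.31×1 + 0.37×2 + 0.32×2) = 2.69
Population T: 1 + (0.16×1 + 0.23×2 + 0.61×2) = 2.84
Population U: 1 + 2.69 = 3.69
Population V: 1 + (0.58×1 + 0.17×2.69 + 0.25×2) = 2.5373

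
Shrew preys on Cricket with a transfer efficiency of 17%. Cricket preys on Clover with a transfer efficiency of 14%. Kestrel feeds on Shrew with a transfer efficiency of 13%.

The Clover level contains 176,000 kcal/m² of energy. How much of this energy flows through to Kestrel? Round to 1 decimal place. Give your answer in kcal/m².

Cricket: 176000 × 0.14 = 24640 kcal/m²
Shrew: 24640 × 0.17 = 4188.8 kcal/m²
Kestrel: 4188.8 × 0.13 = 544.544 kcal/m²

544.5 kcal/m²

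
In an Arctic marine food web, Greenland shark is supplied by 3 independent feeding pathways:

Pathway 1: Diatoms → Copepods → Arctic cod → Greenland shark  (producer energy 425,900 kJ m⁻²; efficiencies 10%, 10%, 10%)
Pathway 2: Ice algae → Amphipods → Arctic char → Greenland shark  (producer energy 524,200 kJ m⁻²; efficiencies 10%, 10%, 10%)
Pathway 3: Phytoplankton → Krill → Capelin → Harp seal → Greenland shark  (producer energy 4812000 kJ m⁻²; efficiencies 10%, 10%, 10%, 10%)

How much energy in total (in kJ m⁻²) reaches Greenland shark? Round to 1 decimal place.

1431.3 kJ m⁻²

Pathway 1: 425900 × 0.1 × 0.1 × 0.1 = 425.9 kJ m⁻²
Pathway 2: 524200 × 0.1 × 0.1 × 0.1 = 524.2 kJ m⁻²
Pathway 3: 4812000 × 0.1 × 0.1 × 0.1 × 0.1 = 481.2 kJ m⁻²
Total at Greenland shark: 425.9 + 524.2 + 481.2 = 1431.3 kJ m⁻²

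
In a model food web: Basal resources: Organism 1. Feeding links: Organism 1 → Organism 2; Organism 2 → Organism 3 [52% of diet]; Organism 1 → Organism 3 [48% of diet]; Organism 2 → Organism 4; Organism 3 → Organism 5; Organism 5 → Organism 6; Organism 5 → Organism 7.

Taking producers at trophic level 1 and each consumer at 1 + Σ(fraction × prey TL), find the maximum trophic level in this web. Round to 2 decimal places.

4.52

Organism 2: 1 + 1 = 2
Organism 3: 1 + (0.52×2 + 0.48×1) = 2.52
Organism 4: 1 + 2 = 3
Organism 5: 1 + 2.52 = 3.52
Organism 6: 1 + 3.52 = 4.52
Organism 7: 1 + 3.52 = 4.52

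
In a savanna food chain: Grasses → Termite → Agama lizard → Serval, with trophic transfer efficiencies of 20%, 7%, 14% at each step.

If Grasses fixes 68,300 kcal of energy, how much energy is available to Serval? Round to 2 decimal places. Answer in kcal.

133.87 kcal

Termite: 68300 × 0.2 = 13660 kcal
Agama lizard: 13660 × 0.07 = 956.2 kcal
Serval: 956.2 × 0.14 = 133.868 kcal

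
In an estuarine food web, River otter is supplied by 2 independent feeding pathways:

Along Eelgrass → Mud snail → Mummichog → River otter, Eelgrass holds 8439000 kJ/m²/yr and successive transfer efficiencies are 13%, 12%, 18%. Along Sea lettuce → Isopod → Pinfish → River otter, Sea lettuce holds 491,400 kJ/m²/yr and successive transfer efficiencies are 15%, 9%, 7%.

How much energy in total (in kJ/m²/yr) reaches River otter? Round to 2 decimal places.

24161.09 kJ/m²/yr

Via Eelgrass: 8439000 × 0.13 × 0.12 × 0.18 = 23696.712 kJ/m²/yr
Via Sea lettuce: 491400 × 0.15 × 0.09 × 0.07 = 464.373 kJ/m²/yr
Total at River otter: 23696.712 + 464.373 = 24161.085 kJ/m²/yr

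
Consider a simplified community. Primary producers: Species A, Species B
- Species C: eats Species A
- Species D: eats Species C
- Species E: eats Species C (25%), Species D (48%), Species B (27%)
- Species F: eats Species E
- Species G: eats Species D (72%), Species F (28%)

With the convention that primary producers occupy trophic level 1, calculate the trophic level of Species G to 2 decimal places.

Species C: 1 + 1 = 2
Species D: 1 + 2 = 3
Species E: 1 + (0.25×2 + 0.48×3 + 0.27×1) = 3.21
Species F: 1 + 3.21 = 4.21
Species G: 1 + (0.72×3 + 0.28×4.21) = 4.3388

4.34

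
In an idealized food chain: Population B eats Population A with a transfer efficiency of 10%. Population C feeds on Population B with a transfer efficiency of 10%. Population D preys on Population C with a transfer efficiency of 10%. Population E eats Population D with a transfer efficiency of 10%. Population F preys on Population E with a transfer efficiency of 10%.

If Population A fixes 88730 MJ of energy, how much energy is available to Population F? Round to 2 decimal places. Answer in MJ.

0.89 MJ

Population B: 88730 × 0.1 = 8873 MJ
Population C: 8873 × 0.1 = 887.3 MJ
Population D: 887.3 × 0.1 = 88.73 MJ
Population E: 88.73 × 0.1 = 8.873 MJ
Population F: 8.873 × 0.1 = 0.8873 MJ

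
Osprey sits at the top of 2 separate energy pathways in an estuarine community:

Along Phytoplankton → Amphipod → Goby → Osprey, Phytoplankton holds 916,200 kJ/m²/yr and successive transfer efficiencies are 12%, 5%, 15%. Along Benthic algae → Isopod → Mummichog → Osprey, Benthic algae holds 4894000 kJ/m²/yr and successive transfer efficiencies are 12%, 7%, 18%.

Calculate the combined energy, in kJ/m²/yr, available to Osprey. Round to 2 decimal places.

8224.31 kJ/m²/yr

Via Phytoplankton: 916200 × 0.12 × 0.05 × 0.15 = 824.58 kJ/m²/yr
Via Benthic algae: 4894000 × 0.12 × 0.07 × 0.18 = 7399.728 kJ/m²/yr
Total at Osprey: 824.58 + 7399.728 = 8224.308 kJ/m²/yr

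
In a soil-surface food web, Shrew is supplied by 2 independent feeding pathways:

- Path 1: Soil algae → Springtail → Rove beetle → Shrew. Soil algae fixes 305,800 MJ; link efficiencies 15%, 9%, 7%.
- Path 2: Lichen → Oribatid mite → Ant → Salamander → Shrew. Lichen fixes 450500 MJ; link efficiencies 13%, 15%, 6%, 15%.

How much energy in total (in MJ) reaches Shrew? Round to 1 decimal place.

Path 1: 305800 × 0.15 × 0.09 × 0.07 = 288.981 MJ
Path 2: 450500 × 0.13 × 0.15 × 0.06 × 0.15 = 79.06275 MJ
Total at Shrew: 288.981 + 79.06275 = 368.04375 MJ

368.0 MJ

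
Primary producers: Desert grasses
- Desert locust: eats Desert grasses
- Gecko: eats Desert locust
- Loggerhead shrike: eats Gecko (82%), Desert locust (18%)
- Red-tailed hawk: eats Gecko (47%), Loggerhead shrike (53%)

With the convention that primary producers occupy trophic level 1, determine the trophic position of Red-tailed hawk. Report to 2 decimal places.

4.43

Desert locust: 1 + 1 = 2
Gecko: 1 + 2 = 3
Loggerhead shrike: 1 + (0.82×3 + 0.18×2) = 3.82
Red-tailed hawk: 1 + (0.47×3 + 0.53×3.82) = 4.4346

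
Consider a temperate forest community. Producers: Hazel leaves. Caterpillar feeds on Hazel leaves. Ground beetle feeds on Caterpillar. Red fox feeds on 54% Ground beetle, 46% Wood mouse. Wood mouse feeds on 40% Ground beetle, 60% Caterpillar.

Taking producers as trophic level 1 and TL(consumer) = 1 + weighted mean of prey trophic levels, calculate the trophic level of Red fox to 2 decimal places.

4.18

Caterpillar: 1 + 1 = 2
Ground beetle: 1 + 2 = 3
Wood mouse: 1 + (0.4×3 + 0.6×2) = 3.4
Red fox: 1 + (0.54×3 + 0.46×3.4) = 4.184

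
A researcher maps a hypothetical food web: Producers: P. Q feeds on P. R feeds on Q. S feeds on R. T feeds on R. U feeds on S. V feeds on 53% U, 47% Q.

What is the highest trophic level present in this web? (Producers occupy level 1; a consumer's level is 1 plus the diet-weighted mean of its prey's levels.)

5

Q: 1 + 1 = 2
R: 1 + 2 = 3
S: 1 + 3 = 4
T: 1 + 3 = 4
U: 1 + 4 = 5
V: 1 + (0.53×5 + 0.47×2) = 4.59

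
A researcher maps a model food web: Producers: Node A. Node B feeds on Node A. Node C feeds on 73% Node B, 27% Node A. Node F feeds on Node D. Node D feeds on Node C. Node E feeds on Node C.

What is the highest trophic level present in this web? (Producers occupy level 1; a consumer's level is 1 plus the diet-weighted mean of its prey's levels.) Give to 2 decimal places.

4.73

Node B: 1 + 1 = 2
Node C: 1 + (0.73×2 + 0.27×1) = 2.73
Node D: 1 + 2.73 = 3.73
Node E: 1 + 2.73 = 3.73
Node F: 1 + 3.73 = 4.73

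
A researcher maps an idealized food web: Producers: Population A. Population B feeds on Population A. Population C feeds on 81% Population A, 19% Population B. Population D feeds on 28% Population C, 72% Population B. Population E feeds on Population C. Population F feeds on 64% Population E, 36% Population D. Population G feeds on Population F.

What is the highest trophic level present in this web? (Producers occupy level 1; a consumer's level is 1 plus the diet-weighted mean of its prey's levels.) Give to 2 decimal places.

5.14

Population B: 1 + 1 = 2
Population C: 1 + (0.81×1 + 0.19×2) = 2.19
Population D: 1 + (0.28×2.19 + 0.72×2) = 3.0532
Population E: 1 + 2.19 = 3.19
Population F: 1 + (0.64×3.19 + 0.36×3.0532) = 4.140752
Population G: 1 + 4.140752 = 5.140752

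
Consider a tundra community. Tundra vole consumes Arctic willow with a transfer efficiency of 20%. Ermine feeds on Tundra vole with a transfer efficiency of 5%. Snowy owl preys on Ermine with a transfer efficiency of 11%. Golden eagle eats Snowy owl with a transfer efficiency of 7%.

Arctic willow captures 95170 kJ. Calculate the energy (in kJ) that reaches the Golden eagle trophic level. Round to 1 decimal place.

7.3 kJ

Tundra vole: 95170 × 0.2 = 19034 kJ
Ermine: 19034 × 0.05 = 951.7 kJ
Snowy owl: 951.7 × 0.11 = 104.687 kJ
Golden eagle: 104.687 × 0.07 = 7.32809 kJ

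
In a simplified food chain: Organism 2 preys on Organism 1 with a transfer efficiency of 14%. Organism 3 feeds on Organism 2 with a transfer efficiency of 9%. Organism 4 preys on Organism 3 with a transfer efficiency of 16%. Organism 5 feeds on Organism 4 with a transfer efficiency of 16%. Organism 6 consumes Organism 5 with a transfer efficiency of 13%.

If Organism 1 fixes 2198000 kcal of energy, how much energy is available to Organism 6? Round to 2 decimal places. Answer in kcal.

92.17 kcal

Organism 2: 2198000 × 0.14 = 307720 kcal
Organism 3: 307720 × 0.09 = 27694.8 kcal
Organism 4: 27694.8 × 0.16 = 4431.168 kcal
Organism 5: 4431.168 × 0.16 = 708.98688 kcal
Organism 6: 708.98688 × 0.13 = 92.1682944 kcal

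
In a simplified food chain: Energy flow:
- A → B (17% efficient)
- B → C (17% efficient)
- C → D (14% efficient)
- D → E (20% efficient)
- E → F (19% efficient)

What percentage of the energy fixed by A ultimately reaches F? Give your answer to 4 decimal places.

0.0154%

Product of link efficiencies: 0.17 × 0.17 × 0.14 × 0.2 × 0.19 = 0.000153748
As a percentage: 0.000153748 × 100 = 0.0154%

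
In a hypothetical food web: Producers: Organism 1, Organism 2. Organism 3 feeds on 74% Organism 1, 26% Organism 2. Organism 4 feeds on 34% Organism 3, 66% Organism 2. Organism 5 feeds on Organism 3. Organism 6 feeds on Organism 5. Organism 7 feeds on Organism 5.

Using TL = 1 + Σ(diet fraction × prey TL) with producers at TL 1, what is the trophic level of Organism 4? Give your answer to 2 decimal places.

2.34

Organism 3: 1 + (0.74×1 + 0.26×1) = 2
Organism 4: 1 + (0.34×2 + 0.66×1) = 2.34
Organism 5: 1 + 2 = 3
Organism 6: 1 + 3 = 4
Organism 7: 1 + 3 = 4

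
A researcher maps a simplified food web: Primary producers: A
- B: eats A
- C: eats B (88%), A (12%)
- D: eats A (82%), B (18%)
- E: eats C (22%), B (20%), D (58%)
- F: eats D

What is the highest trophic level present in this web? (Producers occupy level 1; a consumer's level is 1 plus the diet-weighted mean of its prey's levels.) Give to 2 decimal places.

B: 1 + 1 = 2
C: 1 + (0.88×2 + 0.12×1) = 2.88
D: 1 + (0.82×1 + 0.18×2) = 2.18
E: 1 + (0.22×2.88 + 0.2×2 + 0.58×2.18) = 3.298
F: 1 + 2.18 = 3.18

3.30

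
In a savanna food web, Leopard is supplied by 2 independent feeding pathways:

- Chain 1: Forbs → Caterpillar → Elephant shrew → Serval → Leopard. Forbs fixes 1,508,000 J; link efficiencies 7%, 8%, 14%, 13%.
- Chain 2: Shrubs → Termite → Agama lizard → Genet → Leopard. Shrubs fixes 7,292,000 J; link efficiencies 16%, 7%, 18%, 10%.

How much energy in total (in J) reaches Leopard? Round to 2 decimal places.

1623.76 J

Chain 1: 1508000 × 0.07 × 0.08 × 0.14 × 0.13 = 153.69536 J
Chain 2: 7292000 × 0.16 × 0.07 × 0.18 × 0.1 = 1470.0672 J
Total at Leopard: 153.69536 + 1470.0672 = 1623.76256 J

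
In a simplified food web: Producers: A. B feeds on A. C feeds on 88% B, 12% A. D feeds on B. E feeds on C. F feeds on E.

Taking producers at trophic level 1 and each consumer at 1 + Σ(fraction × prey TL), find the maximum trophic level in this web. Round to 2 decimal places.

B: 1 + 1 = 2
C: 1 + (0.88×2 + 0.12×1) = 2.88
D: 1 + 2 = 3
E: 1 + 2.88 = 3.88
F: 1 + 3.88 = 4.88

4.88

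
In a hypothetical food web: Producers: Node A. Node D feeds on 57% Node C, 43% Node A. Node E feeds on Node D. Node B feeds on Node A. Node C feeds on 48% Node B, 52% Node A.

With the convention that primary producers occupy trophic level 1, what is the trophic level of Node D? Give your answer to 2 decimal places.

Node B: 1 + 1 = 2
Node C: 1 + (0.48×2 + 0.52×1) = 2.48
Node D: 1 + (0.57×2.48 + 0.43×1) = 2.8436
Node E: 1 + 2.8436 = 3.8436

2.84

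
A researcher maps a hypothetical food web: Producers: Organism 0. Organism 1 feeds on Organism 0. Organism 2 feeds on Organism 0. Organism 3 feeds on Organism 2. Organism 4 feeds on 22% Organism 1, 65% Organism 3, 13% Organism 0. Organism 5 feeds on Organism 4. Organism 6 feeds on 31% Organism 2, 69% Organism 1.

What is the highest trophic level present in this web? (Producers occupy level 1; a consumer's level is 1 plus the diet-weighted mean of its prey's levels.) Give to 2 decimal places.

4.52

Organism 1: 1 + 1 = 2
Organism 2: 1 + 1 = 2
Organism 3: 1 + 2 = 3
Organism 4: 1 + (0.22×2 + 0.65×3 + 0.13×1) = 3.52
Organism 5: 1 + 3.52 = 4.52
Organism 6: 1 + (0.31×2 + 0.69×2) = 3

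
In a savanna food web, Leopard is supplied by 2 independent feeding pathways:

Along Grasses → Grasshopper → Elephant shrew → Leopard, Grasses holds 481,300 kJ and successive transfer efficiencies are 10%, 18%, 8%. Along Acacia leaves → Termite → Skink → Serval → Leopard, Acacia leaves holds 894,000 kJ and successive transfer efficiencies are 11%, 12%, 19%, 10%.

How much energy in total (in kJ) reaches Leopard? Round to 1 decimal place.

917.3 kJ

Via Grasses: 481300 × 0.1 × 0.18 × 0.08 = 693.072 kJ
Via Acacia leaves: 894000 × 0.11 × 0.12 × 0.19 × 0.1 = 224.2152 kJ
Total at Leopard: 693.072 + 224.2152 = 917.2872 kJ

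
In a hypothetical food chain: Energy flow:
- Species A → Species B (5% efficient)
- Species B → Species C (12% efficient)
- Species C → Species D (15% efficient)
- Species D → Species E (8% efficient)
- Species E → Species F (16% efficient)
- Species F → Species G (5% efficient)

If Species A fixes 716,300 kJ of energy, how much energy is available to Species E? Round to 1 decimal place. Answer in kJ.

51.6 kJ

Species B: 716300 × 0.05 = 35815 kJ
Species C: 35815 × 0.12 = 4297.8 kJ
Species D: 4297.8 × 0.15 = 644.67 kJ
Species E: 644.67 × 0.08 = 51.5736 kJ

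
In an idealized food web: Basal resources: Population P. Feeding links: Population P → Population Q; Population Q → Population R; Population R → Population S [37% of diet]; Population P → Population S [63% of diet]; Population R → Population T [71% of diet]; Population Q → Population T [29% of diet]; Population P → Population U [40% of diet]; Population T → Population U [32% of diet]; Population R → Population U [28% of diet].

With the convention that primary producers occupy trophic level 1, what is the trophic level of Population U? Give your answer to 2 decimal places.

3.43

Population Q: 1 + 1 = 2
Population R: 1 + 2 = 3
Population S: 1 + (0.37×3 + 0.63×1) = 2.74
Population T: 1 + (0.71×3 + 0.29×2) = 3.71
Population U: 1 + (0.4×1 + 0.32×3.71 + 0.28×3) = 3.4272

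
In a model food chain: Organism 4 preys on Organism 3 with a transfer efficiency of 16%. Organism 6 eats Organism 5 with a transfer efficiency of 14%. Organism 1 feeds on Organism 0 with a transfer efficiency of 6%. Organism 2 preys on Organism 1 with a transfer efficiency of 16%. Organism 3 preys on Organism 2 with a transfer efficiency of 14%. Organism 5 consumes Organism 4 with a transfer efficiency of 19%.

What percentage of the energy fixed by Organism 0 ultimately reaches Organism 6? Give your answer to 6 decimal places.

Product of link efficiencies: 0.06 × 0.16 × 0.14 × 0.16 × 0.19 × 0.14 = 0.000005720064
As a percentage: 0.000005720064 × 100 = 0.000572%

0.000572%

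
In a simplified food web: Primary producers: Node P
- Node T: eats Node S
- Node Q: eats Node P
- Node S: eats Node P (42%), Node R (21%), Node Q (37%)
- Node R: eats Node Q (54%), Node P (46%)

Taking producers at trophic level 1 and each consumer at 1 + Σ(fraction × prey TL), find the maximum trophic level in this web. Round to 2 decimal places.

Node Q: 1 + 1 = 2
Node R: 1 + (0.54×2 + 0.46×1) = 2.54
Node S: 1 + (0.42×1 + 0.21×2.54 + 0.37×2) = 2.6934
Node T: 1 + 2.6934 = 3.6934

3.69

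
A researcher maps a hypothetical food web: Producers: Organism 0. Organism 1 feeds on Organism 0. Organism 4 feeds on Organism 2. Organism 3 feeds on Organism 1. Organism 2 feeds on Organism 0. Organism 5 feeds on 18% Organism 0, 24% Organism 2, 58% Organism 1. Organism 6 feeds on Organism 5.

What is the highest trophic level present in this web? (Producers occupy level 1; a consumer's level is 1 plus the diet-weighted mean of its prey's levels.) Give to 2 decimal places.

Organism 1: 1 + 1 = 2
Organism 2: 1 + 1 = 2
Organism 3: 1 + 2 = 3
Organism 4: 1 + 2 = 3
Organism 5: 1 + (0.18×1 + 0.24×2 + 0.58×2) = 2.82
Organism 6: 1 + 2.82 = 3.82

3.82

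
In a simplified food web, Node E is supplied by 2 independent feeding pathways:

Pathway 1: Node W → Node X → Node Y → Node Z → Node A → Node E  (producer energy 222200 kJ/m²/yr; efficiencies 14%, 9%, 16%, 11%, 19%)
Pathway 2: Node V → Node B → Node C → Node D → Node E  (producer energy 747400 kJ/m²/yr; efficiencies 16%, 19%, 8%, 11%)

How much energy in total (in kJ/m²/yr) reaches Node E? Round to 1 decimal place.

209.3 kJ/m²/yr

Pathway 1: 222200 × 0.14 × 0.09 × 0.16 × 0.11 × 0.19 = 9.36226368 kJ/m²/yr
Pathway 2: 747400 × 0.16 × 0.19 × 0.08 × 0.11 = 199.944448 kJ/m²/yr
Total at Node E: 9.36226368 + 199.944448 = 209.30671168 kJ/m²/yr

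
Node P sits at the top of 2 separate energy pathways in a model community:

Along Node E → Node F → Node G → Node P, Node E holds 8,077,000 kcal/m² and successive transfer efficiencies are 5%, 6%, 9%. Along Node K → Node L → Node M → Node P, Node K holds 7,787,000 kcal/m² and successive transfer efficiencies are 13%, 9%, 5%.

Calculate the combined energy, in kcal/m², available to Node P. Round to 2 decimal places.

6736.19 kcal/m²

Via Node E: 8077000 × 0.05 × 0.06 × 0.09 = 2180.79 kcal/m²
Via Node K: 7787000 × 0.13 × 0.09 × 0.05 = 4555.395 kcal/m²
Total at Node P: 2180.79 + 4555.395 = 6736.185 kcal/m²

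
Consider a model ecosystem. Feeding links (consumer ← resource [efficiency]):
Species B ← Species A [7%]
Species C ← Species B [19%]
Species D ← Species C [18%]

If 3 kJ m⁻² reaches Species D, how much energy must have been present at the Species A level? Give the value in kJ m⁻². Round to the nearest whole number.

Cumulative transfer efficiency: 0.07 × 0.19 × 0.18 = 0.002394
Species A energy = 3 / 0.002394 = 1253 kJ m⁻²

1253 kJ m⁻²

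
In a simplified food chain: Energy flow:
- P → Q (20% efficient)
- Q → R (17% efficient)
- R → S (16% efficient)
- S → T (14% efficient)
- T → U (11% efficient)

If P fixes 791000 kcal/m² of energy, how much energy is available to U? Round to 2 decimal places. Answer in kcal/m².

Q: 791000 × 0.2 = 158200 kcal/m²
R: 158200 × 0.17 = 26894 kcal/m²
S: 26894 × 0.16 = 4303.04 kcal/m²
T: 4303.04 × 0.14 = 602.4256 kcal/m²
U: 602.4256 × 0.11 = 66.266816 kcal/m²

66.27 kcal/m²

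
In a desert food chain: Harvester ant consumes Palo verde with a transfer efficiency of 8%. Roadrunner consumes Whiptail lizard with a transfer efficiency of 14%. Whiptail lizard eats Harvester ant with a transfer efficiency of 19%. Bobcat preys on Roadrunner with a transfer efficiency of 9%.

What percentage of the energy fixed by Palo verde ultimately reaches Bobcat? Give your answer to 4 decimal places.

Product of link efficiencies: 0.08 × 0.19 × 0.14 × 0.09 = 0.00019152
As a percentage: 0.00019152 × 100 = 0.0192%

0.0192%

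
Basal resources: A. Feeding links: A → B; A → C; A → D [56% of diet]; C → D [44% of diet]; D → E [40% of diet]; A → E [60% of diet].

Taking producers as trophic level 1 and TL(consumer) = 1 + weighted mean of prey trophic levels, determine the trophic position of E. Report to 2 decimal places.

B: 1 + 1 = 2
C: 1 + 1 = 2
D: 1 + (0.56×1 + 0.44×2) = 2.44
E: 1 + (0.4×2.44 + 0.6×1) = 2.576

2.58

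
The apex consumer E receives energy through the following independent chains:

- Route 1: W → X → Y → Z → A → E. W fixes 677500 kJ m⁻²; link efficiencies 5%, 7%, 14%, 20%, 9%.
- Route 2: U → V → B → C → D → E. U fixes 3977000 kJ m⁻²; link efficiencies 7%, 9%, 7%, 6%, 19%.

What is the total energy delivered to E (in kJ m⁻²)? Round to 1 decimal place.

Route 1: 677500 × 0.05 × 0.07 × 0.14 × 0.2 × 0.09 = 5.97555 kJ m⁻²
Route 2: 3977000 × 0.07 × 0.09 × 0.07 × 0.06 × 0.19 = 19.9939698 kJ m⁻²
Total at E: 5.97555 + 19.9939698 = 25.9695198 kJ m⁻²

26.0 kJ m⁻²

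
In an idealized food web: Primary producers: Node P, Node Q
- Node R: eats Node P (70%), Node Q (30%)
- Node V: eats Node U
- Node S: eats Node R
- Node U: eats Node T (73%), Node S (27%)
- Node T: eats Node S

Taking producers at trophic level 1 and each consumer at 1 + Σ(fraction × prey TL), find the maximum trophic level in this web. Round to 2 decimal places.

5.73

Node R: 1 + (0.7×1 + 0.3×1) = 2
Node S: 1 + 2 = 3
Node T: 1 + 3 = 4
Node U: 1 + (0.73×4 + 0.27×3) = 4.73
Node V: 1 + 4.73 = 5.73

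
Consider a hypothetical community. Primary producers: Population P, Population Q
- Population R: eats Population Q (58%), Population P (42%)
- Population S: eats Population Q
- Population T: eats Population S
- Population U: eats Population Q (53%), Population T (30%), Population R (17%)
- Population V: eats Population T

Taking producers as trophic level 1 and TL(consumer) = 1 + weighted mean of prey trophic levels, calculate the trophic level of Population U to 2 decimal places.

2.77

Population R: 1 + (0.58×1 + 0.42×1) = 2
Population S: 1 + 1 = 2
Population T: 1 + 2 = 3
Population U: 1 + (0.53×1 + 0.3×3 + 0.17×2) = 2.77
Population V: 1 + 3 = 4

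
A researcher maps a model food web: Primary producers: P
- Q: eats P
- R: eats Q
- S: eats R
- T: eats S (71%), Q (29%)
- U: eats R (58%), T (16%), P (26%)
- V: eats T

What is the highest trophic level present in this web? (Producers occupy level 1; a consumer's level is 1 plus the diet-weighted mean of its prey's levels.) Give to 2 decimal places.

Q: 1 + 1 = 2
R: 1 + 2 = 3
S: 1 + 3 = 4
T: 1 + (0.71×4 + 0.29×2) = 4.42
U: 1 + (0.58×3 + 0.16×4.42 + 0.26×1) = 3.7072
V: 1 + 4.42 = 5.42

5.42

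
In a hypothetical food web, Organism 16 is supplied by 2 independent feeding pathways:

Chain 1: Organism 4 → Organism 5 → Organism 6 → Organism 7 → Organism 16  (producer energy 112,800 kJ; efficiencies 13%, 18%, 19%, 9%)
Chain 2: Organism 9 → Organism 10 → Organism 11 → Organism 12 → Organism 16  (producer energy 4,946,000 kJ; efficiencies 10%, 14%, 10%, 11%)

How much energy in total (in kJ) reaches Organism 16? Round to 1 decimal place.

Chain 1: 112800 × 0.13 × 0.18 × 0.19 × 0.09 = 45.135792 kJ
Chain 2: 4946000 × 0.1 × 0.14 × 0.1 × 0.11 = 761.684 kJ
Total at Organism 16: 45.135792 + 761.684 = 806.819792 kJ

806.8 kJ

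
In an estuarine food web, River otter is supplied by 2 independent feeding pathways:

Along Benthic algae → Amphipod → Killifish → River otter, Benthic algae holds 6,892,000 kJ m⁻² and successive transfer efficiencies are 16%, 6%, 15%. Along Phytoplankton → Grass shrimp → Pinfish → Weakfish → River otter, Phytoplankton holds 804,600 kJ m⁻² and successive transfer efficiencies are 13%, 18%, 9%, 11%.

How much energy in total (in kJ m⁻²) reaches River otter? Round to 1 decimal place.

10110.9 kJ m⁻²

Via Benthic algae: 6892000 × 0.16 × 0.06 × 0.15 = 9924.48 kJ m⁻²
Via Phytoplankton: 804600 × 0.13 × 0.18 × 0.09 × 0.11 = 186.393636 kJ m⁻²
Total at River otter: 9924.48 + 186.393636 = 10110.873636 kJ m⁻²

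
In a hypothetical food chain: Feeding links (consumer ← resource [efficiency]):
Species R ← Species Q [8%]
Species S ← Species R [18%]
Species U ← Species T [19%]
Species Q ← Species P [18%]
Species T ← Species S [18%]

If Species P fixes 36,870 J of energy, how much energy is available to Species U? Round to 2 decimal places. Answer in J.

Species Q: 36870 × 0.18 = 6636.6 J
Species R: 6636.6 × 0.08 = 530.928 J
Species S: 530.928 × 0.18 = 95.56704 J
Species T: 95.56704 × 0.18 = 17.2020672 J
Species U: 17.2020672 × 0.19 = 3.268392768 J

3.27 J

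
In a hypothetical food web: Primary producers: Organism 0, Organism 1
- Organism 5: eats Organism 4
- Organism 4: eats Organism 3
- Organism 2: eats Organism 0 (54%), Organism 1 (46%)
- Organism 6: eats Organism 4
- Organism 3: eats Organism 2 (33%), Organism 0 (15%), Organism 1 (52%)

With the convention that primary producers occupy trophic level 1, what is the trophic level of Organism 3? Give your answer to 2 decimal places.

2.33

Organism 2: 1 + (0.54×1 + 0.46×1) = 2
Organism 3: 1 + (0.33×2 + 0.15×1 + 0.52×1) = 2.33
Organism 4: 1 + 2.33 = 3.33
Organism 5: 1 + 3.33 = 4.33
Organism 6: 1 + 3.33 = 4.33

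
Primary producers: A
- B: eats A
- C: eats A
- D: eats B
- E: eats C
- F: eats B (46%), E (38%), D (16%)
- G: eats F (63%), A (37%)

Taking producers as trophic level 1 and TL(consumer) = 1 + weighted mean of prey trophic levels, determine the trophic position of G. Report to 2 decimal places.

3.60

B: 1 + 1 = 2
C: 1 + 1 = 2
D: 1 + 2 = 3
E: 1 + 2 = 3
F: 1 + (0.46×2 + 0.38×3 + 0.16×3) = 3.54
G: 1 + (0.63×3.54 + 0.37×1) = 3.6002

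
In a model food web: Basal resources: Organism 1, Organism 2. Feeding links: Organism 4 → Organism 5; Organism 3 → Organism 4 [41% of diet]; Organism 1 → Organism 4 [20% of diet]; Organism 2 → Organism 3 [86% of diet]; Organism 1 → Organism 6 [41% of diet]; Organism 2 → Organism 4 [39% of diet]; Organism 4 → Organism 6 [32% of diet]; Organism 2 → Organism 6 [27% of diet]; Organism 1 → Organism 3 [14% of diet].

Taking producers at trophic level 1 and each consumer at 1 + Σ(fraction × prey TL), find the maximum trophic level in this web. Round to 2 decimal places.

Organism 3: 1 + (0.86×1 + 0.14×1) = 2
Organism 4: 1 + (0.41×2 + 0.39×1 + 0.2×1) = 2.41
Organism 5: 1 + 2.41 = 3.41
Organism 6: 1 + (0.27×1 + 0.32×2.41 + 0.41×1) = 2.4512

3.41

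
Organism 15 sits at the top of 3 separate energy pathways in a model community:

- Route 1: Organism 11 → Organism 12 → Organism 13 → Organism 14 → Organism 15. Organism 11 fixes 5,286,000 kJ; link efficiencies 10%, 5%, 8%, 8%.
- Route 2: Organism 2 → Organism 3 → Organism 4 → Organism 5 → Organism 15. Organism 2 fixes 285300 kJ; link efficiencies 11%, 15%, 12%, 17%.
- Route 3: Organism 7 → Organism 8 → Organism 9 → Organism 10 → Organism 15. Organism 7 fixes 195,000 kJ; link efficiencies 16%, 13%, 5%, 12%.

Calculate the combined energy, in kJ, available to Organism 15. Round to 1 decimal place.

289.5 kJ

Route 1: 5286000 × 0.1 × 0.05 × 0.08 × 0.08 = 169.152 kJ
Route 2: 285300 × 0.11 × 0.15 × 0.12 × 0.17 = 96.03198 kJ
Route 3: 195000 × 0.16 × 0.13 × 0.05 × 0.12 = 24.336 kJ
Total at Organism 15: 169.152 + 96.03198 + 24.336 = 289.51998 kJ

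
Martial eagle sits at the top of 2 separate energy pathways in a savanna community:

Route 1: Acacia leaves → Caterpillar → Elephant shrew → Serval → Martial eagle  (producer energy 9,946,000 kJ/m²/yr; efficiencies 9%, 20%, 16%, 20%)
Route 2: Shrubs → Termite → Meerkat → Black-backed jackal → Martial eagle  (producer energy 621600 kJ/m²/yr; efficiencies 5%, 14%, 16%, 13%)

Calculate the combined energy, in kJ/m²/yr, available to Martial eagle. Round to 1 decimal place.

Route 1: 9946000 × 0.09 × 0.2 × 0.16 × 0.2 = 5728.896 kJ/m²/yr
Route 2: 621600 × 0.05 × 0.14 × 0.16 × 0.13 = 90.50496 kJ/m²/yr
Total at Martial eagle: 5728.896 + 90.50496 = 5819.40096 kJ/m²/yr

5819.4 kJ/m²/yr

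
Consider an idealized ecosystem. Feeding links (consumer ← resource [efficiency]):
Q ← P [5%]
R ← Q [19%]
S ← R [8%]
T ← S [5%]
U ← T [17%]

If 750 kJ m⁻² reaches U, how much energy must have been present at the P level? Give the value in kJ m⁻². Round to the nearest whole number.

Cumulative transfer efficiency: 0.05 × 0.19 × 0.08 × 0.05 × 0.17 = 0.00000646
P energy = 750 / 0.00000646 = 116099071 kJ m⁻²

116099071 kJ m⁻²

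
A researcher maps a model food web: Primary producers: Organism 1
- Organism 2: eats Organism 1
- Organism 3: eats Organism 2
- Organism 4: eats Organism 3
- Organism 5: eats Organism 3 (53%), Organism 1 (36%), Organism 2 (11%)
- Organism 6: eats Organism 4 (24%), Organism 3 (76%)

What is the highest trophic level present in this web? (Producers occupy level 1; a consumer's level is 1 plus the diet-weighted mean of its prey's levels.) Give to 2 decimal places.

4.24

Organism 2: 1 + 1 = 2
Organism 3: 1 + 2 = 3
Organism 4: 1 + 3 = 4
Organism 5: 1 + (0.53×3 + 0.36×1 + 0.11×2) = 3.17
Organism 6: 1 + (0.24×4 + 0.76×3) = 4.24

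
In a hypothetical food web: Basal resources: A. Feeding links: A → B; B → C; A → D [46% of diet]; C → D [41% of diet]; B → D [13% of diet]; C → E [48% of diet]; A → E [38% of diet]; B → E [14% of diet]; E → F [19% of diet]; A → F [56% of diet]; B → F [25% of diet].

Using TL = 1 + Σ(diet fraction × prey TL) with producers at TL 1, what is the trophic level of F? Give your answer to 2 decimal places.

2.65

B: 1 + 1 = 2
C: 1 + 2 = 3
D: 1 + (0.46×1 + 0.41×3 + 0.13×2) = 2.95
E: 1 + (0.48×3 + 0.38×1 + 0.14×2) = 3.1
F: 1 + (0.19×3.1 + 0.56×1 + 0.25×2) = 2.649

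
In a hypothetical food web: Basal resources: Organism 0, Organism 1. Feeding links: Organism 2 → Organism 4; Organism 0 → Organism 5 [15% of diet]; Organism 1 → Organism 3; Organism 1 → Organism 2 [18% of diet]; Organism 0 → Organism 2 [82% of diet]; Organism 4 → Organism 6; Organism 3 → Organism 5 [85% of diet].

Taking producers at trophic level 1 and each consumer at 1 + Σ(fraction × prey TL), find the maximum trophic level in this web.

4

Organism 2: 1 + (0.18×1 + 0.82×1) = 2
Organism 3: 1 + 1 = 2
Organism 4: 1 + 2 = 3
Organism 5: 1 + (0.15×1 + 0.85×2) = 2.85
Organism 6: 1 + 3 = 4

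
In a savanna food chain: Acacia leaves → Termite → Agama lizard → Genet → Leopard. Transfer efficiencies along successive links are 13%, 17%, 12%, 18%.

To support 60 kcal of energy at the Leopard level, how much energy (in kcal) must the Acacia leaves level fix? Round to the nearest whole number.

125691 kcal

Cumulative transfer efficiency: 0.13 × 0.17 × 0.12 × 0.18 = 0.00047736
Acacia leaves energy = 60 / 0.00047736 = 125691 kcal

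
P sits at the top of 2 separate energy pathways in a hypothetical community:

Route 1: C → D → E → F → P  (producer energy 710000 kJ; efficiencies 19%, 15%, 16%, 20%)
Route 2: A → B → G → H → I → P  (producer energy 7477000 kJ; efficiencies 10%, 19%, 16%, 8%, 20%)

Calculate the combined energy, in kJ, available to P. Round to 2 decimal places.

Route 1: 710000 × 0.19 × 0.15 × 0.16 × 0.2 = 647.52 kJ
Route 2: 7477000 × 0.1 × 0.19 × 0.16 × 0.08 × 0.2 = 363.68128 kJ
Total at P: 647.52 + 363.68128 = 1011.20128 kJ

1011.20 kJ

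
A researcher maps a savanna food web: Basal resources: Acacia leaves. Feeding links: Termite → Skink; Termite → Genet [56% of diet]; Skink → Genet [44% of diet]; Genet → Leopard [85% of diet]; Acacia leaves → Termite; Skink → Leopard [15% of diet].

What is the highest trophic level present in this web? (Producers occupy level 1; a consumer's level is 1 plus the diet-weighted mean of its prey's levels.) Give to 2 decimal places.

Termite: 1 + 1 = 2
Skink: 1 + 2 = 3
Genet: 1 + (0.44×3 + 0.56×2) = 3.44
Leopard: 1 + (0.15×3 + 0.85×3.44) = 4.374

4.37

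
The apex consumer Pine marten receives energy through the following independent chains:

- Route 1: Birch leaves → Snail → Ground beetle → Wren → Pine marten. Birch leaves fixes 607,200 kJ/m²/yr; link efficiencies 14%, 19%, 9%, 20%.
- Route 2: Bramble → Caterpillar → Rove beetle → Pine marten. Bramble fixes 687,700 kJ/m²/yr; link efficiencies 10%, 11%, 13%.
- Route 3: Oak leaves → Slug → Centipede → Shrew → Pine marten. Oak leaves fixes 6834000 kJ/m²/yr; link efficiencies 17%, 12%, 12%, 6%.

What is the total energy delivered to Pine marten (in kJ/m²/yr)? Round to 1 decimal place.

2277.9 kJ/m²/yr

Route 1: 607200 × 0.14 × 0.19 × 0.09 × 0.2 = 290.72736 kJ/m²/yr
Route 2: 687700 × 0.1 × 0.11 × 0.13 = 983.411 kJ/m²/yr
Route 3: 6834000 × 0.17 × 0.12 × 0.12 × 0.06 = 1003.77792 kJ/m²/yr
Total at Pine marten: 290.72736 + 983.411 + 1003.77792 = 2277.91628 kJ/m²/yr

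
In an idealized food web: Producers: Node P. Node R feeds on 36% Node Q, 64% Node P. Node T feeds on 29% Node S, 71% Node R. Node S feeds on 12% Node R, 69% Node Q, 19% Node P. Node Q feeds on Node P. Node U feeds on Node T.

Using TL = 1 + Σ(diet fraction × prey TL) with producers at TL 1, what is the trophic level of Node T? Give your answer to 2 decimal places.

3.50

Node Q: 1 + 1 = 2
Node R: 1 + (0.36×2 + 0.64×1) = 2.36
Node S: 1 + (0.12×2.36 + 0.69×2 + 0.19×1) = 2.8532
Node T: 1 + (0.29×2.8532 + 0.71×2.36) = 3.503028
Node U: 1 + 3.503028 = 4.503028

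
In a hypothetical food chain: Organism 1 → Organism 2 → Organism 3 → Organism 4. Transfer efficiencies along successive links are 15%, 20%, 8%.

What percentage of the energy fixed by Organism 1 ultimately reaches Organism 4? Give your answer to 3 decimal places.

Product of link efficiencies: 0.15 × 0.2 × 0.08 = 0.0024
As a percentage: 0.0024 × 100 = 0.240%

0.240%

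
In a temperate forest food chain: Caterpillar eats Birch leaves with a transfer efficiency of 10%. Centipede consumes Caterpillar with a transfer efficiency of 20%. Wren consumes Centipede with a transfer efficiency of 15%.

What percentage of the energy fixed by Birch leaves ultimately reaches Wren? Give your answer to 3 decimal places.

Product of link efficiencies: 0.1 × 0.2 × 0.15 = 0.003
As a percentage: 0.003 × 100 = 0.300%

0.300%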